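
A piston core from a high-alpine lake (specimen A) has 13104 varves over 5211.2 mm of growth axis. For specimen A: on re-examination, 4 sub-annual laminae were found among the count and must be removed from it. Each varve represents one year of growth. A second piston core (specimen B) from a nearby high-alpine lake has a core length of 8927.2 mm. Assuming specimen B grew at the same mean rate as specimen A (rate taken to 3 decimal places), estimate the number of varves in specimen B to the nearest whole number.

Specimen A: true varve count = 13104 − 4 = 13100.
A: Mean rate = 5211.2 mm / 13100 years ≈ 0.398 mm/year.
For B, 8927.2 / 0.398 = 22430.15 years ≈ 22430 varves.

22430 varves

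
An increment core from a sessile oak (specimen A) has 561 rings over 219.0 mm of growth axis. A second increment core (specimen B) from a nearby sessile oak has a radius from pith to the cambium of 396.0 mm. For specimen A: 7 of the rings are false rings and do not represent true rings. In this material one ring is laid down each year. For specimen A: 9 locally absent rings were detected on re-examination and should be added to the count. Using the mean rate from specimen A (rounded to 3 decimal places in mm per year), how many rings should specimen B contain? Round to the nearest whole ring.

1018 rings

Specimen A: after corrections the count is 561 − 7 + 9 = 563 rings.
A: 219.0 mm over 563 years gives 219.0 / 563 ≈ 0.389 mm/yr.
B spans 396.0 / 0.389 = 1017.99 years ≈ 1018 rings.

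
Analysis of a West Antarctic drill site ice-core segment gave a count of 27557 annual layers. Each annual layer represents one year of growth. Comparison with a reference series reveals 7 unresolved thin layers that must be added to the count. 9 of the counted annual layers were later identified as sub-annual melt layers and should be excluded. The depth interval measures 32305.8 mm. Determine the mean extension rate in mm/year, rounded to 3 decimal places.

Correcting the raw count gives 27557 − 9 + 7 = 27555 true annual layers.
Mean rate = 32305.8 mm / 27555 years ≈ 1.172 mm/year.

1.172 mm/year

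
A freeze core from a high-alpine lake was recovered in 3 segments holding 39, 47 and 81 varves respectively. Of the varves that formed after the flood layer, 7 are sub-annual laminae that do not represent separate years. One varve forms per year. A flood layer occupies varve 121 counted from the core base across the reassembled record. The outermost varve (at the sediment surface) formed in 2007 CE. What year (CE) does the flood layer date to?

Total varves = 39 + 47 + 81 = 167.
The flood layer sits at varve 121 from the core base, so 167 − 121 = 46 varves formed after it.
Removing the 7 false varves leaves 46 − 7 = 39 true varves beyond the flood layer.
Counting back 39 years from 2007 CE places the flood layer in 2007 − 39 = 1968 CE.

1968 CE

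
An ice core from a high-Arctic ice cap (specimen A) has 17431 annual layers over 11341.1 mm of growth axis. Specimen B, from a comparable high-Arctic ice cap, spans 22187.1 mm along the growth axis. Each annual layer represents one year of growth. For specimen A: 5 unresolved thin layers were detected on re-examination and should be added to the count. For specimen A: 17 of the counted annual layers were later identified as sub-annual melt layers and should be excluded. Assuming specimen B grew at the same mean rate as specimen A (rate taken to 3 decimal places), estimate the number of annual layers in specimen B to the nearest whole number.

34082 annual layers

Specimen A: after corrections the count is 17431 − 17 + 5 = 17419 annual layers.
A: Extension rate ≈ 11341.1 / 17419 = 0.651 mm/yr.
B spans 22187.1 / 0.651 = 34081.57 years ≈ 34082 annual layers.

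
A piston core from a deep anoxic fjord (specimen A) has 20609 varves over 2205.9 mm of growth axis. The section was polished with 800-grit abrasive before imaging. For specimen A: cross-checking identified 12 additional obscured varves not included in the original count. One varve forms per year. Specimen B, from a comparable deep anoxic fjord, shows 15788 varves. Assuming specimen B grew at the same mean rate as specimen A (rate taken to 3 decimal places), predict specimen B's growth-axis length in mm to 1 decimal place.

1689.3 mm

Specimen A: correcting the raw count gives 20609 + 12 = 20621 true varves.
A: Extension rate ≈ 2205.9 / 20621 = 0.107 mm/year.
B's length ≈ 0.107 × 15788 = 1689.3 mm.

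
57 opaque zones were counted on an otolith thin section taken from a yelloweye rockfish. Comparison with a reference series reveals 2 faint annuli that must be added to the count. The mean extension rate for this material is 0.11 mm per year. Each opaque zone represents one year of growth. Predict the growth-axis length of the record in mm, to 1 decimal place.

6.5 mm

Adjusted count: 57 + 2 = 59 opaque zones.
Predicted length = 0.11 mm/year × 59 years = 6.5 mm.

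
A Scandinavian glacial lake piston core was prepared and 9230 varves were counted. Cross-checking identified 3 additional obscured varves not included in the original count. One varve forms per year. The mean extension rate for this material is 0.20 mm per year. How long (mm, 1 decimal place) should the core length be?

1846.6 mm

After corrections the count is 9230 + 3 = 9233 varves.
Predicted length = 0.20 mm/year × 9233 years = 1846.6 mm.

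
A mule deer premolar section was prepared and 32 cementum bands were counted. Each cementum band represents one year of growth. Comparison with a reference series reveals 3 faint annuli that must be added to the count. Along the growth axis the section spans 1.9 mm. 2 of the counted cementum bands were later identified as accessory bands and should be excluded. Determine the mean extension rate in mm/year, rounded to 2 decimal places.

0.06 mm/year

Adjusted count: 32 − 2 + 3 = 33 cementum bands.
Mean rate = 1.9 mm / 33 years ≈ 0.06 mm/year.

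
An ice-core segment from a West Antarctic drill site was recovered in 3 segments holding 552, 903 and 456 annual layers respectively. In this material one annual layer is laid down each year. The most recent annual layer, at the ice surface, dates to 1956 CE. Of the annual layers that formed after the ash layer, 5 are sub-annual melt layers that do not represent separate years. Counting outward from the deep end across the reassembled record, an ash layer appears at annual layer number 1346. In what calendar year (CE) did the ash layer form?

1396 CE

Total annual layers = 552 + 903 + 456 = 1911.
1911 − 1346 = 565 annual layers lie beyond the ash layer toward the ice surface.
565 − 5 false = 560 true annual layers after the ash layer.
Counting back 560 years from 1956 CE places the ash layer in 1956 − 560 = 1396 CE.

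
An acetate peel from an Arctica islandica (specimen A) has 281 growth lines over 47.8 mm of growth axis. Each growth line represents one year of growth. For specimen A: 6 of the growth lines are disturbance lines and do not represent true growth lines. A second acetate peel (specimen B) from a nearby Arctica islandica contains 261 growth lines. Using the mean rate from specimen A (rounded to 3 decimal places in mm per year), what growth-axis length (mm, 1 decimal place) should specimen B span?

45.4 mm

Specimen A: true growth line count = 281 − 6 = 275.
A: Mean rate = 47.8 mm / 275 years ≈ 0.174 mm per year.
For B, 0.174 mm/year × 261 years = 45.4 mm.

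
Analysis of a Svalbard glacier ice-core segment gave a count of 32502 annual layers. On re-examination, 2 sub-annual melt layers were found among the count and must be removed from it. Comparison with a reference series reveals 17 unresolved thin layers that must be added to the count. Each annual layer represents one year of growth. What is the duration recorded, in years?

After corrections the count is 32502 − 2 + 17 = 32517 annual layers.
With a one-to-one annual layer periodicity this is 32517 years.

32517 yr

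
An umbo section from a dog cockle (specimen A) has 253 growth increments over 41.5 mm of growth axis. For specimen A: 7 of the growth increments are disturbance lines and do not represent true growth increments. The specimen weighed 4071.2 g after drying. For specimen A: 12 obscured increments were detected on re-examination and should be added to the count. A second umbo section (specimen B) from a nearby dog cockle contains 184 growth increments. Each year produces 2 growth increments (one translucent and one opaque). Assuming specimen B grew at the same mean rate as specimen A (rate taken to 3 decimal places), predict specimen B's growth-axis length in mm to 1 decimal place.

Specimen A: adjusted count: 253 − 7 + 12 = 258 growth increments.
Specimen A: dividing by 2 growth increments per year: 258 / 2 = 129 years.
A: Mean rate = 41.5 mm / 129 years ≈ 0.322 mm/yr.
Specimen B: 184 growth increments at 2 per year is 184 / 2 = 92 years. Length of B = 0.322 × 92 = 29.6 mm.

29.6 mm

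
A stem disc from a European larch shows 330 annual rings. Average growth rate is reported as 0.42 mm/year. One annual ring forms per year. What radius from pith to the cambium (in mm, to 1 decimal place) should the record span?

330 years of growth are recorded.
330 years at 0.42 mm/year gives 0.42 × 330 = 138.6 mm.

138.6 mm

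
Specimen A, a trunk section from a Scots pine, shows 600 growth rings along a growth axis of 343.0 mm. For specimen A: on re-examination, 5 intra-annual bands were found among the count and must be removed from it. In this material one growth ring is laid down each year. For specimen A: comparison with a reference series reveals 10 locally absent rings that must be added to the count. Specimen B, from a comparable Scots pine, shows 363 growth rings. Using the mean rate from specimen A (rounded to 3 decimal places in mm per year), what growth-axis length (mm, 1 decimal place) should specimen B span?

205.8 mm

Specimen A: correcting the raw count gives 600 − 5 + 10 = 605 true growth rings.
A: 343.0 mm over 605 years gives 343.0 / 605 ≈ 0.567 mm per year.
B's length ≈ 0.567 × 363 = 205.8 mm.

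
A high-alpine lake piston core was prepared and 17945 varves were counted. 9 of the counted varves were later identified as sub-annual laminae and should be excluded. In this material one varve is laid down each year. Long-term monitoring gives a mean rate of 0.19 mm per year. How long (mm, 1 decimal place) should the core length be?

3407.8 mm

Adjusted count: 17945 − 9 = 17936 varves.
Predicted length = 0.19 mm/year × 17936 years = 3407.8 mm.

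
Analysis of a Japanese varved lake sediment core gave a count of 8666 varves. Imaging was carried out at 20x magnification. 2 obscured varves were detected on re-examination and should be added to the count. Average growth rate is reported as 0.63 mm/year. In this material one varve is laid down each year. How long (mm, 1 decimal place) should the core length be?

5460.8 mm

Correcting the raw count gives 8666 + 2 = 8668 true varves.
Length ≈ 0.63 × 8668 = 5460.8 mm.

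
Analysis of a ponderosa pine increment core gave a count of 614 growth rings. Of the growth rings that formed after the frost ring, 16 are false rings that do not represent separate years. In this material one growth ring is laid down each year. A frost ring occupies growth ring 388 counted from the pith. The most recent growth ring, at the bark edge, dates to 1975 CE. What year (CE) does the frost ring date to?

Between growth ring 388 and the bark edge there are 614 − 388 = 226 growth rings.
Excluding 16 false growth rings: 226 − 16 = 210.
1975 − 210 = 1765 CE.

1765 CE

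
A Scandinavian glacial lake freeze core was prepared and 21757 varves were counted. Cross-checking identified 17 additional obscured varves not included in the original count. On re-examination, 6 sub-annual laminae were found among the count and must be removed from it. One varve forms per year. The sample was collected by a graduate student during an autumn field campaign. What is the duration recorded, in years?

True varve count = 21757 − 6 + 17 = 21768.
At one varve per year, that is 21768 years.

21768 years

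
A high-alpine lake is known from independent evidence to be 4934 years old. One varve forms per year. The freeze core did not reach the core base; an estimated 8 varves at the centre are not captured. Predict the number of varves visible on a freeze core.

4926 varves

At one varve per year, 4934 years correspond to 4934 varves.
Subtracting the 8 varves not captured gives 4934 − 8 = 4926 varves in the record.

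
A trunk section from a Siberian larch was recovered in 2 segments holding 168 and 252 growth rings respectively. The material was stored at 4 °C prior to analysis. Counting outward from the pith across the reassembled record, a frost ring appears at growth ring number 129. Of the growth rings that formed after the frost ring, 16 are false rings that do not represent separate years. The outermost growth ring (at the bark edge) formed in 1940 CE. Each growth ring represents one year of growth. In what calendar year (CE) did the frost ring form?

1665 CE

Total growth rings = 168 + 252 = 420.
Between growth ring 129 and the bark edge there are 420 − 129 = 291 growth rings.
Excluding 16 false growth rings: 291 − 16 = 275.
Counting back 275 years from 1940 CE places the frost ring in 1940 − 275 = 1665 CE.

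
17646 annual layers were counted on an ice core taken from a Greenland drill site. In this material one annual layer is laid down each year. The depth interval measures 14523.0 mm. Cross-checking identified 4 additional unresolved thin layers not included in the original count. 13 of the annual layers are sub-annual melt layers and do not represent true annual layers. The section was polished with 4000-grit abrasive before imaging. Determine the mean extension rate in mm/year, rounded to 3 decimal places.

Correcting the raw count gives 17646 − 13 + 4 = 17637 true annual layers.
14523.0 mm over 17637 years gives 14523.0 / 17637 ≈ 0.823 mm/year.

0.823 mm/year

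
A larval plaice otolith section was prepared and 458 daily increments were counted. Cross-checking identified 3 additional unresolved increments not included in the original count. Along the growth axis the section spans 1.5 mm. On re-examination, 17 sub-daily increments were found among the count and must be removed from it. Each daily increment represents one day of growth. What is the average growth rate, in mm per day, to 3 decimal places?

0.003 mm per day

After corrections the count is 458 − 17 + 3 = 444 daily increments.
1.5 mm over 444 days gives 1.5 / 444 ≈ 0.003 mm per day.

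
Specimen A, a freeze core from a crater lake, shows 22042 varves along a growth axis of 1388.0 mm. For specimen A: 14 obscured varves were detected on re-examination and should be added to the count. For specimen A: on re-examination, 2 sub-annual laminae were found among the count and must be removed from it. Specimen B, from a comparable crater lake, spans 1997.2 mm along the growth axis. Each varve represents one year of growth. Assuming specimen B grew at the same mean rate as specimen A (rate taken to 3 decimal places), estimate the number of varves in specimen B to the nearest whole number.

Specimen A: adjusted count: 22042 − 2 + 14 = 22054 varves.
A: 1388.0 mm over 22054 years gives 1388.0 / 22054 ≈ 0.063 mm/yr.
For B, 1997.2 / 0.063 = 31701.59 years ≈ 31702 varves.

31702 varves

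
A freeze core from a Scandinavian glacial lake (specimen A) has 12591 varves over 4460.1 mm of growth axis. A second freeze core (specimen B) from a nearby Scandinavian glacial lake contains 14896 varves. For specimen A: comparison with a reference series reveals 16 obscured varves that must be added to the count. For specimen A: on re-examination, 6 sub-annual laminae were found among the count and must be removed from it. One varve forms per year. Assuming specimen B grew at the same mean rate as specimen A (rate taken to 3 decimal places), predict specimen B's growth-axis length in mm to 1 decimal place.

5273.2 mm

Specimen A: correcting the raw count gives 12591 − 6 + 16 = 12601 true varves.
A: Extension rate ≈ 4460.1 / 12601 = 0.354 mm/yr.
For B, 0.354 mm/year × 14896 years = 5273.2 mm.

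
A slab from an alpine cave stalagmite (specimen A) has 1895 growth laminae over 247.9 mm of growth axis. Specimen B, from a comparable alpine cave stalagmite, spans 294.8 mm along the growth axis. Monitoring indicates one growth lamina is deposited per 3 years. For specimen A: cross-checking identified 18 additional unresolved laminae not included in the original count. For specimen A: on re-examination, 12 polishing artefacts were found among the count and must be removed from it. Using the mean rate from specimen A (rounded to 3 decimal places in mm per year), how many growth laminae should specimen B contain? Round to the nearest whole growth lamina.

2285 growth laminae

Specimen A: correcting the raw count gives 1895 − 12 + 18 = 1901 true growth laminae.
Specimen A: 1901 growth laminae at 3 years each span 1901 × 3 = 5703 years.
A: 247.9 mm over 5703 years gives 247.9 / 5703 ≈ 0.043 mm/year.
B spans 294.8 / 0.043 = 6855.81 years; at 3 years per growth lamina that is 6855.81 / 3 ≈ 2285 growth laminae.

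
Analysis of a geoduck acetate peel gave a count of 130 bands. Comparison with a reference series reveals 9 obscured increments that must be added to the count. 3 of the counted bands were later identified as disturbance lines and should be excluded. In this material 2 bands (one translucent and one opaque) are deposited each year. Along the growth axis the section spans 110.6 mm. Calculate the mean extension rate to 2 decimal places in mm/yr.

1.63 mm/yr

Adjusted count: 130 − 3 + 9 = 136 bands.
Dividing by 2 bands per year: 136 / 2 = 68 years.
Mean rate = 110.6 mm / 68 years ≈ 1.63 mm/yr.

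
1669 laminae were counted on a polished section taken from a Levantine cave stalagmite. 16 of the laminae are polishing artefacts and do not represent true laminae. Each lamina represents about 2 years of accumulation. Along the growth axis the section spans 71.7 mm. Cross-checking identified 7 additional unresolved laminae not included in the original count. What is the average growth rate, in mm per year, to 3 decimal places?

Adjusted count: 1669 − 16 + 7 = 1660 laminae.
At 2 years per lamina, 1660 × 2 = 3320 years.
71.7 mm over 3320 years gives 71.7 / 3320 ≈ 0.022 mm per year.

0.022 mm per year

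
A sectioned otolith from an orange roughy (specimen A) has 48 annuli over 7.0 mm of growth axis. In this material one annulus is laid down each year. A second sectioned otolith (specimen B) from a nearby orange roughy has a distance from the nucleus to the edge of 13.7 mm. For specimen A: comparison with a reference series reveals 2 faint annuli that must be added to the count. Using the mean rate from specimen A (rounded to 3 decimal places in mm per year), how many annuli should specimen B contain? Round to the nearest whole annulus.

98 annuli

Specimen A: true annulus count = 48 + 2 = 50.
A: Mean rate = 7.0 mm / 50 years ≈ 0.140 mm/year.
Specimen B: 13.7 mm / 0.140 mm per year = 97.86 years ≈ 98 annuli.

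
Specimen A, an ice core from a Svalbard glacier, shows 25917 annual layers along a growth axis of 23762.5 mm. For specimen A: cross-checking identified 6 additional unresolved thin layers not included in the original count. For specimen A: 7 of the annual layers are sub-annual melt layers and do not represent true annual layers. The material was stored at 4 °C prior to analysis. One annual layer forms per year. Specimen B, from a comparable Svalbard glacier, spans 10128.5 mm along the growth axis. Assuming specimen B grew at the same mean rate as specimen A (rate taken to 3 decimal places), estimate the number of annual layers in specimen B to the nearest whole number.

Specimen A: after corrections the count is 25917 − 7 + 6 = 25916 annual layers.
A: 23762.5 mm over 25916 years gives 23762.5 / 25916 ≈ 0.917 mm/year.
B spans 10128.5 / 0.917 = 11045.26 years ≈ 11045 annual layers.

11045 annual layers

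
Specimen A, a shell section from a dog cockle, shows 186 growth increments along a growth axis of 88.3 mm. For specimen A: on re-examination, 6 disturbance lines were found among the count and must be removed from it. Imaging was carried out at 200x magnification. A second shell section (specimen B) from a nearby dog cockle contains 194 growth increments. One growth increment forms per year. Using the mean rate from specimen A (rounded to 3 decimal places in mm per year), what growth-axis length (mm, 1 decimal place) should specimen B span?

95.3 mm

Specimen A: correcting the raw count gives 186 − 6 = 180 true growth increments.
A: 88.3 mm over 180 years gives 88.3 / 180 ≈ 0.491 mm/yr.
For B, 0.491 mm/year × 194 years = 95.3 mm.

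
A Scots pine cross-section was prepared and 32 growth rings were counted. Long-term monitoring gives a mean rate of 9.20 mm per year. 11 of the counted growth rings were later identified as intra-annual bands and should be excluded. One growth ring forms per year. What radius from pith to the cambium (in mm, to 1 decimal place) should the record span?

After corrections the count is 32 − 11 = 21 growth rings.
21 years at 9.20 mm/year gives 9.20 × 21 = 193.2 mm.

193.2 mm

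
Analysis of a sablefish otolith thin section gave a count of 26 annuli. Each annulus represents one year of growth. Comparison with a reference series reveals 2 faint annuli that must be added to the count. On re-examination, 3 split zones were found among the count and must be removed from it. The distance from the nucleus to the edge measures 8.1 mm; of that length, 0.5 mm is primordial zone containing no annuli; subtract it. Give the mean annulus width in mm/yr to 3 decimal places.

0.304 mm/yr

Adjusted count: 26 − 3 + 2 = 25 annuli.
Removing the 0.5 mm offcut leaves 8.1 − 0.5 = 7.6 mm.
Mean rate = 7.6 mm / 25 years ≈ 0.304 mm/yr.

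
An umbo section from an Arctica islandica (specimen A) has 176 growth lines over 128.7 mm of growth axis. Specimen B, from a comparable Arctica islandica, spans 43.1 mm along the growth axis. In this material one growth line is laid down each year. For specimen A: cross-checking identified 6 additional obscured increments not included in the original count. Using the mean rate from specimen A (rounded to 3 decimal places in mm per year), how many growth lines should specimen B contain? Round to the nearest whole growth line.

Specimen A: correcting the raw count gives 176 + 6 = 182 true growth lines.
A: Extension rate ≈ 128.7 / 182 = 0.707 mm per year.
B spans 43.1 / 0.707 = 60.96 years ≈ 61 growth lines.

61 growth lines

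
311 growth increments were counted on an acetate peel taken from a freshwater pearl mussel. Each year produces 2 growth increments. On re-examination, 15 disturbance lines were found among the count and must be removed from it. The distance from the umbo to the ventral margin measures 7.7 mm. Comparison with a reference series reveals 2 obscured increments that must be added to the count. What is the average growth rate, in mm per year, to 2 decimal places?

0.05 mm per year

After corrections the count is 311 − 15 + 2 = 298 growth increments.
Dividing by 2 growth increments per year: 298 / 2 = 149 years.
7.7 mm over 149 years gives 7.7 / 149 ≈ 0.05 mm per year.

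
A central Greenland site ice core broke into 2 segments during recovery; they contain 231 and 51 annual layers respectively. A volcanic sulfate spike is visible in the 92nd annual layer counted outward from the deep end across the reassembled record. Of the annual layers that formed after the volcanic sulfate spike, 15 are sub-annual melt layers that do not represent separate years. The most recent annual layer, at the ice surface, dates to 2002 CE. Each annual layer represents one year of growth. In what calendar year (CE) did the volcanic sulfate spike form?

Total annual layers = 231 + 51 = 282.
282 − 92 = 190 annual layers lie beyond the volcanic sulfate spike toward the ice surface.
190 − 15 false = 175 true annual layers after the volcanic sulfate spike.
Counting back 175 years from 2002 CE places the volcanic sulfate spike in 2002 − 175 = 1827 CE.

1827 CE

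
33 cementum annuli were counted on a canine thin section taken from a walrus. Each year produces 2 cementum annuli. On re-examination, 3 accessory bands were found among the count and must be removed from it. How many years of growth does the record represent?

15 yr

Correcting the raw count gives 33 − 3 = 30 true cementum annuli.
Dividing by 2 cementum annuli per year: 30 / 2 = 15 years.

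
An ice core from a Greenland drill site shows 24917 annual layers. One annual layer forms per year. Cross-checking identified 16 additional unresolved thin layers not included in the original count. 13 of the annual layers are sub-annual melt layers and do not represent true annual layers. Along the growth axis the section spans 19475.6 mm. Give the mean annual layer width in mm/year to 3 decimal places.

0.782 mm/year

Adjusted count: 24917 − 13 + 16 = 24920 annual layers.
Extension rate ≈ 19475.6 / 24920 = 0.782 mm/year.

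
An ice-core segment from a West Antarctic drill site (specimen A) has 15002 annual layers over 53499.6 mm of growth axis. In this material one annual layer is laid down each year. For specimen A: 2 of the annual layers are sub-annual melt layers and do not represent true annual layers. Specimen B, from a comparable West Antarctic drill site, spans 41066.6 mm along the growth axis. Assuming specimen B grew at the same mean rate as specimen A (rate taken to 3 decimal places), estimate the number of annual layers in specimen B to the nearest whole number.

11513 annual layers

Specimen A: after corrections the count is 15002 − 2 = 15000 annual layers.
A: 53499.6 mm over 15000 years gives 53499.6 / 15000 ≈ 3.567 mm per year.
For B, 41066.6 / 3.567 = 11512.92 years ≈ 11513 annual layers.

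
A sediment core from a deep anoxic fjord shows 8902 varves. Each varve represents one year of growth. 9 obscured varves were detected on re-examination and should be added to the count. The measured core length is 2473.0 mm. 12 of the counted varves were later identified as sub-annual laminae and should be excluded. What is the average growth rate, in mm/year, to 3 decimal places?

0.278 mm/year

True varve count = 8902 − 12 + 9 = 8899.
2473.0 mm over 8899 years gives 2473.0 / 8899 ≈ 0.278 mm/year.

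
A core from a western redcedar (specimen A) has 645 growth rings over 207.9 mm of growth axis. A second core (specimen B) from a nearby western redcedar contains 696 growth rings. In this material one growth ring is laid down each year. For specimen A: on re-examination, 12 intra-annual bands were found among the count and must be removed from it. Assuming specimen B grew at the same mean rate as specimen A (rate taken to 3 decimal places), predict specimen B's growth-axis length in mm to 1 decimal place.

Specimen A: true growth ring count = 645 − 12 = 633.
A: Mean rate = 207.9 mm / 633 years ≈ 0.328 mm per year.
Length of B = 0.328 × 696 = 228.3 mm.

228.3 mm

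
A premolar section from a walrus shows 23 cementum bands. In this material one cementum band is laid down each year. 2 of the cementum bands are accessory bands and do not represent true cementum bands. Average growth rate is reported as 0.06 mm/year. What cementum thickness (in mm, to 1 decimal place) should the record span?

1.3 mm

True cementum band count = 23 − 2 = 21.
Predicted length = 0.06 mm/year × 21 years = 1.3 mm.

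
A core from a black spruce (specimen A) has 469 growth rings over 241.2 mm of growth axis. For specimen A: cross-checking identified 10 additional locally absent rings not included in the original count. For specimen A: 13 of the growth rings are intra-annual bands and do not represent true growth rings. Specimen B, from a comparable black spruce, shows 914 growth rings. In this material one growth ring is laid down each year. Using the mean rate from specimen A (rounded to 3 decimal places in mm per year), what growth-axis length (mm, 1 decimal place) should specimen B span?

Specimen A: adjusted count: 469 − 13 + 10 = 466 growth rings.
A: Extension rate ≈ 241.2 / 466 = 0.518 mm/yr.
Length of B = 0.518 × 914 = 473.5 mm.

473.5 mm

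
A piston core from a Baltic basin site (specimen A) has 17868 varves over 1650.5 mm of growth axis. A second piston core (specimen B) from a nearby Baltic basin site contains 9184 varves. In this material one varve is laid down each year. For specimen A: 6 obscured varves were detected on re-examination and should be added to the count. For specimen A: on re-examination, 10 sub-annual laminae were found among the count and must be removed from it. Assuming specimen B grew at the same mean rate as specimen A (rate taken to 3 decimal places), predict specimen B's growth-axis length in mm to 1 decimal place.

Specimen A: adjusted count: 17868 − 10 + 6 = 17864 varves.
A: Mean rate = 1650.5 mm / 17864 years ≈ 0.092 mm/year.
For B, 0.092 mm/year × 9184 years = 844.9 mm.

844.9 mm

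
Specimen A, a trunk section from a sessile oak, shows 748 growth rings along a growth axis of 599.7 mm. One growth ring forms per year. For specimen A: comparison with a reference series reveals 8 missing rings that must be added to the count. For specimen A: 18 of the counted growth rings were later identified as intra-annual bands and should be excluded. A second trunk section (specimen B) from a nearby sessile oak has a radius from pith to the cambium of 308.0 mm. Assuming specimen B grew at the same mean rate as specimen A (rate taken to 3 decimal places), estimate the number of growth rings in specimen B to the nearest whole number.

Specimen A: after corrections the count is 748 − 18 + 8 = 738 growth rings.
A: Extension rate ≈ 599.7 / 738 = 0.813 mm/yr.
B spans 308.0 / 0.813 = 378.84 years ≈ 379 growth rings.

379 growth rings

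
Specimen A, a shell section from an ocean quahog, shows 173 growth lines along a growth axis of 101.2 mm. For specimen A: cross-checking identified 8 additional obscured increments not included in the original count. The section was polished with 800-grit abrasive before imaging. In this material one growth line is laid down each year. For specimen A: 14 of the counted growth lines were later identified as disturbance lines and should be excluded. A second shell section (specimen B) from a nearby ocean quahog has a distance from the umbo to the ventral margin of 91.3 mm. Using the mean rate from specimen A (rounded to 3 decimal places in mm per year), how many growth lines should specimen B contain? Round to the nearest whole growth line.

151 growth lines

Specimen A: adjusted count: 173 − 14 + 8 = 167 growth lines.
A: Extension rate ≈ 101.2 / 167 = 0.606 mm per year.
B spans 91.3 / 0.606 = 150.66 years ≈ 151 growth lines.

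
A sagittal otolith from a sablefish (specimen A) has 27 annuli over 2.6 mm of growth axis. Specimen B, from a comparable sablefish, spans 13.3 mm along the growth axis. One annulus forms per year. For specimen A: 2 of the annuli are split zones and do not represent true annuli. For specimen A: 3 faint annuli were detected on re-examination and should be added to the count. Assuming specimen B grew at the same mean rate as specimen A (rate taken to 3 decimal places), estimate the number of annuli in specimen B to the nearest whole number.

143 annuli

Specimen A: after corrections the count is 27 − 2 + 3 = 28 annuli.
A: 2.6 mm over 28 years gives 2.6 / 28 ≈ 0.093 mm per year.
B spans 13.3 / 0.093 = 143.01 years ≈ 143 annuli.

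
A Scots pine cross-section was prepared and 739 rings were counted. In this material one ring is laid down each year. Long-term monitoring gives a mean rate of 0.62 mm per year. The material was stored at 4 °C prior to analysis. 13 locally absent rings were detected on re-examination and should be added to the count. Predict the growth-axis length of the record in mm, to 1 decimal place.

466.2 mm

Correcting the raw count gives 739 + 13 = 752 true rings.
752 years at 0.62 mm/year gives 0.62 × 752 = 466.2 mm.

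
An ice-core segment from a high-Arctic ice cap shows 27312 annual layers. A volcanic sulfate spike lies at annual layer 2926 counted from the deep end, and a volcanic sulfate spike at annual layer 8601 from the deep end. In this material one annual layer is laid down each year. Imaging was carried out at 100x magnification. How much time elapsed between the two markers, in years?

5675 years

Separation: 8601 − 2926 = 5675 annual layers.
One annual layer per year makes the interval 5675 years.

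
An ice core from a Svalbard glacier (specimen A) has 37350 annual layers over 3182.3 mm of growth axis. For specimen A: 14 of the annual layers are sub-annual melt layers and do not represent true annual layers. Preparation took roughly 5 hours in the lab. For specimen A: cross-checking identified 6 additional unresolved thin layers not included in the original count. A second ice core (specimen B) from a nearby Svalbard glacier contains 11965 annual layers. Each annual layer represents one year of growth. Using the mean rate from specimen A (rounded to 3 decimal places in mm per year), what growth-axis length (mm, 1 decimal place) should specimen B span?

Specimen A: after corrections the count is 37350 − 14 + 6 = 37342 annual layers.
A: 3182.3 mm over 37342 years gives 3182.3 / 37342 ≈ 0.085 mm/year.
Length of B = 0.085 × 11965 = 1017.0 mm.

1017.0 mm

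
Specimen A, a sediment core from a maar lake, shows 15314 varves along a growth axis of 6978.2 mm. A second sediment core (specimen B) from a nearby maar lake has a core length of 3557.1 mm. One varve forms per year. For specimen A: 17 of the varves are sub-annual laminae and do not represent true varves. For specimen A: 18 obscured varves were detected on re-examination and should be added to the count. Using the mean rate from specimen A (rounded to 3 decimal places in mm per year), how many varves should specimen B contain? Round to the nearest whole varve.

7801 varves

Specimen A: true varve count = 15314 − 17 + 18 = 15315.
A: 6978.2 mm over 15315 years gives 6978.2 / 15315 ≈ 0.456 mm/year.
B spans 3557.1 / 0.456 = 7800.66 years ≈ 7801 varves.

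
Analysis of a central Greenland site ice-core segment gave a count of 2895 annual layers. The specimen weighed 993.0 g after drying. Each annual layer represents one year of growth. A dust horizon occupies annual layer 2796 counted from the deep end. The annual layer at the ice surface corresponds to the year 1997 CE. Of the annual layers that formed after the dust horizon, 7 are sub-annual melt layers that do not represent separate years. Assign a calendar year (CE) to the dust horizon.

Between annual layer 2796 and the ice surface there are 2895 − 2796 = 99 annual layers.
99 − 7 false = 92 true annual layers after the dust horizon.
1997 − 92 = 1905 CE.

1905 CE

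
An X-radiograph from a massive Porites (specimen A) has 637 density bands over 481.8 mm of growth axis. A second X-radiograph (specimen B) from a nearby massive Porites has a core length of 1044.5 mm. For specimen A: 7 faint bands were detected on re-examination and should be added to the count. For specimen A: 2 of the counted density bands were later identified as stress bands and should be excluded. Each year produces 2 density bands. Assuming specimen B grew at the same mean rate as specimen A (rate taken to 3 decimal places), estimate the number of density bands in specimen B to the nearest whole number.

1392 density bands

Specimen A: correcting the raw count gives 637 − 2 + 7 = 642 true density bands.
Specimen A: dividing by 2 density bands per year: 642 / 2 = 321 years.
A: Extension rate ≈ 481.8 / 321 = 1.501 mm/yr.
B spans 1044.5 / 1.501 = 695.87 years; at 2 density bands per year that is 695.87 × 2 ≈ 1392 density bands.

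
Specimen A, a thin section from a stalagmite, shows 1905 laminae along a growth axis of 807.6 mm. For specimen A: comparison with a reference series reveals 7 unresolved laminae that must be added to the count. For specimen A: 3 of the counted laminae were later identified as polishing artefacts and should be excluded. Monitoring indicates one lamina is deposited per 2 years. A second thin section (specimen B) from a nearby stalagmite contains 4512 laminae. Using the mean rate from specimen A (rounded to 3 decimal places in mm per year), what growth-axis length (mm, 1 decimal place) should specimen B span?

Specimen A: adjusted count: 1905 − 3 + 7 = 1909 laminae.
Specimen A: at 2 years per lamina, 1909 × 2 = 3818 years.
A: Mean rate = 807.6 mm / 3818 years ≈ 0.212 mm/yr.
Specimen B: at 2 years per lamina, 4512 × 2 = 9024 years. For B, 0.212 mm/year × 9024 years = 1913.1 mm.

1913.1 mm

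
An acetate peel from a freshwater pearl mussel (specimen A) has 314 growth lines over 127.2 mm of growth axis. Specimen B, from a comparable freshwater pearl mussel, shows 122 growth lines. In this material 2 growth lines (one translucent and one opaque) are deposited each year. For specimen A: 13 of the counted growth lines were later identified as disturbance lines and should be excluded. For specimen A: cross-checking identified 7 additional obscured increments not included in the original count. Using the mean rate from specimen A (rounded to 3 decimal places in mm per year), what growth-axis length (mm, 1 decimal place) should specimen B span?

Specimen A: true growth line count = 314 − 13 + 7 = 308.
Specimen A: dividing by 2 growth lines per year: 308 / 2 = 154 years.
A: Extension rate ≈ 127.2 / 154 = 0.826 mm per year.
Specimen B: with 2 growth lines per year, 122 / 2 = 61 years. Length of B = 0.826 × 61 = 50.4 mm.

50.4 mm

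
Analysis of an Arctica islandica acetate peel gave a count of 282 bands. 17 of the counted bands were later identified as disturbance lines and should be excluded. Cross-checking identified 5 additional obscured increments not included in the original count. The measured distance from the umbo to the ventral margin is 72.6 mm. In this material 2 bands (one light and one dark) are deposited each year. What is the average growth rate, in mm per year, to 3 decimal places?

Adjusted count: 282 − 17 + 5 = 270 bands.
270 bands at 2 per year is 270 / 2 = 135 years.
Mean rate = 72.6 mm / 135 years ≈ 0.538 mm per year.

0.538 mm per year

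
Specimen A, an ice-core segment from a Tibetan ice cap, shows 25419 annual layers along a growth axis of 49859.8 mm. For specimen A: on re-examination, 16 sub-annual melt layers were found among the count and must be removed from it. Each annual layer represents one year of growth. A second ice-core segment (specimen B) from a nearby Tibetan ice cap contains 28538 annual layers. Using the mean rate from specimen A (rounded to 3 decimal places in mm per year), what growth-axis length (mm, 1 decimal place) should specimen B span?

56020.1 mm

Specimen A: correcting the raw count gives 25419 − 16 = 25403 true annual layers.
A: Mean rate = 49859.8 mm / 25403 years ≈ 1.963 mm/yr.
B's length ≈ 1.963 × 28538 = 56020.1 mm.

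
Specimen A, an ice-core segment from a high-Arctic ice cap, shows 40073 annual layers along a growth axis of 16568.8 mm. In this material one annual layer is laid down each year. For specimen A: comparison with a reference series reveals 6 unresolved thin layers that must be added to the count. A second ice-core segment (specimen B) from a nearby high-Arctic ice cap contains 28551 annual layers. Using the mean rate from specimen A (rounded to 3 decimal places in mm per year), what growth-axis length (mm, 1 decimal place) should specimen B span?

11791.6 mm

Specimen A: correcting the raw count gives 40073 + 6 = 40079 true annual layers.
A: 16568.8 mm over 40079 years gives 16568.8 / 40079 ≈ 0.413 mm/yr.
For B, 0.413 mm/year × 28551 years = 11791.6 mm.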